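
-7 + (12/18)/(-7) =-149/21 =-7.10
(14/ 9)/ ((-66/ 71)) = -497/ 297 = -1.67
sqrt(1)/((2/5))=5/2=2.50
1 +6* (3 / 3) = 7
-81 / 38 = -2.13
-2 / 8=-1 / 4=-0.25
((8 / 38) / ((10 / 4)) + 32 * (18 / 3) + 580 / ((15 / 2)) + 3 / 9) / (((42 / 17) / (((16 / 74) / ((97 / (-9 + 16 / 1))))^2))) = 0.03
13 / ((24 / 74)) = 40.08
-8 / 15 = -0.53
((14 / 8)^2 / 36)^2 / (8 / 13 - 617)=-31213 / 2658521088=-0.00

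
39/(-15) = -13/5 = -2.60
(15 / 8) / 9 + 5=125 / 24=5.21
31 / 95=0.33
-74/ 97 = -0.76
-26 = -26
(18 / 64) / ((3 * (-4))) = -3 / 128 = -0.02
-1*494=-494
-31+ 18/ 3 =-25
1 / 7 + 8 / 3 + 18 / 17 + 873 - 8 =310186 / 357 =868.87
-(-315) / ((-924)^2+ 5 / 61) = 19215 / 52080341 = 0.00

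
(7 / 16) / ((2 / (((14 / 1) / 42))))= 7 / 96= 0.07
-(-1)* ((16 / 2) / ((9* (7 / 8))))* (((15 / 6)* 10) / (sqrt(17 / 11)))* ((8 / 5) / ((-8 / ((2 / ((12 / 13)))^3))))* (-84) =351520* sqrt(187) / 1377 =3490.90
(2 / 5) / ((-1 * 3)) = -2 / 15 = -0.13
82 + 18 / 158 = 6487 / 79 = 82.11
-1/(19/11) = -11/19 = -0.58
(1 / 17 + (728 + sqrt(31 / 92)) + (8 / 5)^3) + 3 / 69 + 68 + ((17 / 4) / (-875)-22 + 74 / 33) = sqrt(713) / 46 + 35244874057 / 45160500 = 781.02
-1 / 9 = -0.11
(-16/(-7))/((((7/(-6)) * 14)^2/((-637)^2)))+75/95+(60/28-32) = 458518/133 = 3447.50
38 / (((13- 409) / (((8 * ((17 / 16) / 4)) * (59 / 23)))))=-19057 / 36432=-0.52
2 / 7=0.29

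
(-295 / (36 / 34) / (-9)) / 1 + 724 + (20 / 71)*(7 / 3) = 8691073 / 11502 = 755.61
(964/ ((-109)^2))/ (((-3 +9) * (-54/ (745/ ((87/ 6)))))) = -359090/ 27908469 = -0.01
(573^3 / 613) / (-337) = -910.70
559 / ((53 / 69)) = 38571 / 53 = 727.75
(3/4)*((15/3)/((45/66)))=11/2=5.50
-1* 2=-2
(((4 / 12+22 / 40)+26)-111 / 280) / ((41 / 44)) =244739 / 8610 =28.42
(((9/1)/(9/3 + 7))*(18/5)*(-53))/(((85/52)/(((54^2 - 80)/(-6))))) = 105516216/2125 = 49654.69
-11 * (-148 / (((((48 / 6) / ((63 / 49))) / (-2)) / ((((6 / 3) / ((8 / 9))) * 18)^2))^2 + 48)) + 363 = 16607555240331 / 41841415948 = 396.92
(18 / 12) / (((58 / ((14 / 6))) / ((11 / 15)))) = 77 / 1740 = 0.04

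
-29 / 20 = -1.45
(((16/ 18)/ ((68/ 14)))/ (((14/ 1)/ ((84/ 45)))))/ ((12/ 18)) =28/ 765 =0.04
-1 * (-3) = 3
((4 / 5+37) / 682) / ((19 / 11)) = 189 / 5890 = 0.03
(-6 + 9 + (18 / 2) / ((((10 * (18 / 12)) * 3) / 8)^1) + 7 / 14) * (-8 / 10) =-102 / 25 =-4.08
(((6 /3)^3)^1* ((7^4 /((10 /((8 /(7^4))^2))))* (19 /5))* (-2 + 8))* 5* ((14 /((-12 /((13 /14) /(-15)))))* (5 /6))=15808 /108045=0.15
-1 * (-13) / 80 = 13 / 80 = 0.16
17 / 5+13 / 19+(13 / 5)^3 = 51443 / 2375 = 21.66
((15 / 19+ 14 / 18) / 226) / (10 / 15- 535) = -134 / 10324923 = -0.00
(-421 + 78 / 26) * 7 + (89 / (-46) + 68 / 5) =-670297 / 230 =-2914.33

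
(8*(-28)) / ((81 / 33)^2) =-27104 / 729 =-37.18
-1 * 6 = -6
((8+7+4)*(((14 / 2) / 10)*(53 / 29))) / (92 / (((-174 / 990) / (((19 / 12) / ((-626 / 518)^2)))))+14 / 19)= -1874440877 / 43705384930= -0.04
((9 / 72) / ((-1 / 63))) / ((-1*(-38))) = -63 / 304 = -0.21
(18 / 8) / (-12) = -3 / 16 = -0.19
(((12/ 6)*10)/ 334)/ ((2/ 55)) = 275/ 167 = 1.65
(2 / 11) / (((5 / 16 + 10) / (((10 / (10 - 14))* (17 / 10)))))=-136 / 1815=-0.07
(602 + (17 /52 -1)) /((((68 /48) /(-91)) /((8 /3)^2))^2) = 108780765184 /867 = 125468010.59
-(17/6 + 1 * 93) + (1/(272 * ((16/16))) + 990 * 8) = 6384523/816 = 7824.17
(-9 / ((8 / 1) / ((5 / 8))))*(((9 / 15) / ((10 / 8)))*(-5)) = 27 / 16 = 1.69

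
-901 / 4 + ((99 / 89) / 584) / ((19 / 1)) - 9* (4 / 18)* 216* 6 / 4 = -862372699 / 987544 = -873.25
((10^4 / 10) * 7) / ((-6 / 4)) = -14000 / 3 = -4666.67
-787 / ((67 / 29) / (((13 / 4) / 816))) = -296699 / 218688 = -1.36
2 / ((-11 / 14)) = -28 / 11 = -2.55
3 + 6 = 9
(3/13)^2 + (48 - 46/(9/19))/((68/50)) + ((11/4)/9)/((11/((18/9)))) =-36.00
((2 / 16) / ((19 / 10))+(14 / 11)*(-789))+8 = -832753 / 836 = -996.12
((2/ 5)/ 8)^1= 1/ 20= 0.05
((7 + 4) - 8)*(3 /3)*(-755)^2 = 1710075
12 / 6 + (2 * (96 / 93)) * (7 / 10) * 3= 982 / 155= 6.34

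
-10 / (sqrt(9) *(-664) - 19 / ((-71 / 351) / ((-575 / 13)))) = 710 / 436407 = 0.00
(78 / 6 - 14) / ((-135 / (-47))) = -47 / 135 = -0.35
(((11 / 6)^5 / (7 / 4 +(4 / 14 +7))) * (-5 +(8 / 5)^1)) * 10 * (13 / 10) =-22649627 / 223560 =-101.31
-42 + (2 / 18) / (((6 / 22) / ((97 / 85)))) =-95323 / 2295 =-41.54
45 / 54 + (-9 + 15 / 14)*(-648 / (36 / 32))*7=191813 / 6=31968.83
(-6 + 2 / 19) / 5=-112 / 95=-1.18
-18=-18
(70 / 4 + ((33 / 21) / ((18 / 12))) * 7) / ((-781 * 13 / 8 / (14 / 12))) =-2086 / 91377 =-0.02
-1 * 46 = -46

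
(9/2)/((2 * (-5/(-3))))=1.35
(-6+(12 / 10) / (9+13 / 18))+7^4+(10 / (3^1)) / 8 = 25153171 / 10500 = 2395.54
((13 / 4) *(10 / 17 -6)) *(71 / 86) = -14.52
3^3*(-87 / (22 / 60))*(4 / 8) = -35235 / 11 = -3203.18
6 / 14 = 3 / 7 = 0.43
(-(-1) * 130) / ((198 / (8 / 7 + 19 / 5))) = 2249 / 693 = 3.25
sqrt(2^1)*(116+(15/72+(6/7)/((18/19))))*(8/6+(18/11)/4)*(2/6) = 2262625*sqrt(2)/33264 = 96.20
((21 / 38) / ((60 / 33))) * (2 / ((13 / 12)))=693 / 1235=0.56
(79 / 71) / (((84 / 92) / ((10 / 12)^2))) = 45425 / 53676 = 0.85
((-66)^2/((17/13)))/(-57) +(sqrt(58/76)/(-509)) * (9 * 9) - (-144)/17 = -16140/323 - 81 * sqrt(1102)/19342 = -50.11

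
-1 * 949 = -949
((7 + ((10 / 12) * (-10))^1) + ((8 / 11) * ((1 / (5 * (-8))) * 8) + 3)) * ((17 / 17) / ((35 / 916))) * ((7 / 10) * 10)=229916 / 825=278.69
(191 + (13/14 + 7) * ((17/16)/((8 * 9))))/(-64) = -2.99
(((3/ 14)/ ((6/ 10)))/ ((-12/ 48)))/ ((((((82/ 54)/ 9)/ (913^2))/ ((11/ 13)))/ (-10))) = 222812993700/ 3731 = 59719376.49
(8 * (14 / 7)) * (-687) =-10992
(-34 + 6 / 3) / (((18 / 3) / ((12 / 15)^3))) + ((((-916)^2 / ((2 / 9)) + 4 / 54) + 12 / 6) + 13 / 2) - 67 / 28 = 356808890077 / 94500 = 3775755.45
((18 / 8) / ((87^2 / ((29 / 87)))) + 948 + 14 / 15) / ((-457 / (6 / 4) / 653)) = -31267717193 / 15373480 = -2033.87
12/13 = 0.92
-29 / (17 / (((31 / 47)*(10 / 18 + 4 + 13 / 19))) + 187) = -805504 / 5330741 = -0.15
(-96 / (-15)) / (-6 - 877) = -32 / 4415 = -0.01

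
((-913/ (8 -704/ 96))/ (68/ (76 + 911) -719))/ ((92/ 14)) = 18923751/ 65281820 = 0.29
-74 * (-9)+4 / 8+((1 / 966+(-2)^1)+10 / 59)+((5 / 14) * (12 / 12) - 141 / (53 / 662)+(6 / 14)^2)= -23173794125 / 21144774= -1095.96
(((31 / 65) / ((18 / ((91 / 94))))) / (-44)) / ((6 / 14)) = -1519 / 1116720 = -0.00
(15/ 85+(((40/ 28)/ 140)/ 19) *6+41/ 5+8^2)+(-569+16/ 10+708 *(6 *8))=2650150408/ 79135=33488.98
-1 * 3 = -3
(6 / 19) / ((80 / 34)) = 51 / 380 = 0.13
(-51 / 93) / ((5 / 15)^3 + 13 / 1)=-459 / 10912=-0.04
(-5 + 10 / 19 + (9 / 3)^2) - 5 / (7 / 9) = -253 / 133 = -1.90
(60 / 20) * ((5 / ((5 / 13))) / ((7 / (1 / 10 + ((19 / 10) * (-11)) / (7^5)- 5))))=-27.31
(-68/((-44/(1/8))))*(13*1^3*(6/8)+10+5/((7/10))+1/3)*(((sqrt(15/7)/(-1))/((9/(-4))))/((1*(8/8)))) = 38879*sqrt(105)/116424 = 3.42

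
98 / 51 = 1.92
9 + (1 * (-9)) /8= 63 /8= 7.88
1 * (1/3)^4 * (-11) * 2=-22/81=-0.27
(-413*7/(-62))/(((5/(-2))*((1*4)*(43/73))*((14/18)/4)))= -271341/6665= -40.71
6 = 6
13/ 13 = 1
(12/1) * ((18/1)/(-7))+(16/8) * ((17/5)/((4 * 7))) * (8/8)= -2143/70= -30.61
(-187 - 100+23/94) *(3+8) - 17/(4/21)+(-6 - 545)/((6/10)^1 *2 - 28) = -40596893/12596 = -3223.00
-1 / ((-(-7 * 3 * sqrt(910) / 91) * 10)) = -0.01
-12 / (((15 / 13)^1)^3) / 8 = -2197 / 2250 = -0.98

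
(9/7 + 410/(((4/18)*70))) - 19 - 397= -5437/14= -388.36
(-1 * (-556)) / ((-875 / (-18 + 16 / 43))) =421448 / 37625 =11.20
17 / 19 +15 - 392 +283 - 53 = -2776 / 19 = -146.11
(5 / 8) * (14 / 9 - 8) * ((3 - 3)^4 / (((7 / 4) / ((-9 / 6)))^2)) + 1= 1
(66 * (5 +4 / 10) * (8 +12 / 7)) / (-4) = -30294 / 35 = -865.54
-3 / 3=-1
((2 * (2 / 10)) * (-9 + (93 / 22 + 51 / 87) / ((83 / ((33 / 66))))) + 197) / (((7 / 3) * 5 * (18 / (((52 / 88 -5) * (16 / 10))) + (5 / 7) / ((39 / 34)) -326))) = -7002140067 / 138507941825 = -0.05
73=73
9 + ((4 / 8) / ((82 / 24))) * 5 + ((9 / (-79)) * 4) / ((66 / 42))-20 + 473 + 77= 19219769 / 35629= 539.44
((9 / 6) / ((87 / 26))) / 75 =0.01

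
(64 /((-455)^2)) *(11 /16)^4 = 14641 /211993600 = 0.00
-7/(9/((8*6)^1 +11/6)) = -2093/54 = -38.76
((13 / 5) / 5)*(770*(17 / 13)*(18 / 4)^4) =8588349 / 40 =214708.72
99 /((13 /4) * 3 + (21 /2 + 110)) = 396 /521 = 0.76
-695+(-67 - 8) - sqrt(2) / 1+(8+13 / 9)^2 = -55145 / 81 - sqrt(2) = -682.22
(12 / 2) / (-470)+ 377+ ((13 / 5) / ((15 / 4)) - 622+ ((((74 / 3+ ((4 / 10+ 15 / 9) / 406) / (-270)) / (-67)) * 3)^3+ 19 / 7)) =-565487461628672159510739223 / 2327564218843925901000000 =-242.95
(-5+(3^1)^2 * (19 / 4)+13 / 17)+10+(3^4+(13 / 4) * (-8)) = 7039 / 68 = 103.51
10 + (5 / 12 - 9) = 17 / 12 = 1.42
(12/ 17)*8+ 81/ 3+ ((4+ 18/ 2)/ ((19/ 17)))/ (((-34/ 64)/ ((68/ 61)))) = 162349/ 19703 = 8.24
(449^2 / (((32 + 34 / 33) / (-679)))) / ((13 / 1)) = -4517273607 / 14170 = -318791.36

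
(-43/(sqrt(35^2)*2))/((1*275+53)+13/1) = -43/23870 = -0.00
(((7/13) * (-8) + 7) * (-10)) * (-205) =71750/13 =5519.23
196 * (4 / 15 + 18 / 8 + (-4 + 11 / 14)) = -2051 / 15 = -136.73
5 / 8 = 0.62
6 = 6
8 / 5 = 1.60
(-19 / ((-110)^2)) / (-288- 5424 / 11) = 19 / 9451200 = 0.00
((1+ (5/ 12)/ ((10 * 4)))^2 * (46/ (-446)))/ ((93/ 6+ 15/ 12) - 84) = 0.00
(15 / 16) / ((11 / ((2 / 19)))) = 15 / 1672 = 0.01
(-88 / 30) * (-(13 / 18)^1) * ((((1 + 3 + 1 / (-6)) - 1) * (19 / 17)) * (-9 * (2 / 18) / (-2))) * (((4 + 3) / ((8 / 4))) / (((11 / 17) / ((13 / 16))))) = 14.74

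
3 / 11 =0.27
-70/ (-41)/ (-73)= -70/ 2993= -0.02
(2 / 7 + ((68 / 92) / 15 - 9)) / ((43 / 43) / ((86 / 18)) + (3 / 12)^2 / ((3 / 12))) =-3599272 / 190785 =-18.87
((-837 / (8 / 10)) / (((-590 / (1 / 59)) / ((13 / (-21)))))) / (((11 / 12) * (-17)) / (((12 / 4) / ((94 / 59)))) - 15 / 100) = 0.00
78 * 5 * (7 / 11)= 248.18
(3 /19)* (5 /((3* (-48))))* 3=-5 /304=-0.02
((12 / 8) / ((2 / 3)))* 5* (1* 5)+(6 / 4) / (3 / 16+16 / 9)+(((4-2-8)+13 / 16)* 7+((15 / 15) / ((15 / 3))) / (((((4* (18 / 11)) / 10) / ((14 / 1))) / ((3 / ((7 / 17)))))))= 704567 / 13584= 51.87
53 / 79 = 0.67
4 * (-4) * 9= -144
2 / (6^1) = 1 / 3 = 0.33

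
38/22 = 19/11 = 1.73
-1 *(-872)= 872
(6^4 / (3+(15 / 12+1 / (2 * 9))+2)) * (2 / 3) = 31104 / 227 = 137.02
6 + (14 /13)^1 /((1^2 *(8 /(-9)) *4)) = 1185 /208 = 5.70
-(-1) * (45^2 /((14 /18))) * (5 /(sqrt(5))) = 18225 * sqrt(5) /7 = 5821.76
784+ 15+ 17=816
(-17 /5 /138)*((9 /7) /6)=-17 /3220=-0.01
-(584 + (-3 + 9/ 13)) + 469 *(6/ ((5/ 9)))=291428/ 65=4483.51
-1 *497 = -497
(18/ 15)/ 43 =6/ 215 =0.03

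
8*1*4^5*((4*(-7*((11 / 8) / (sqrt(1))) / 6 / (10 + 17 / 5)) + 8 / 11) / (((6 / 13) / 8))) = 233971712 / 6633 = 35273.89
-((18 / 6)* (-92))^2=-76176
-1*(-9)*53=477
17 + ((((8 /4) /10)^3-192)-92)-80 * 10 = -133374 /125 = -1066.99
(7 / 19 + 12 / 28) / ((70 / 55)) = 583 / 931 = 0.63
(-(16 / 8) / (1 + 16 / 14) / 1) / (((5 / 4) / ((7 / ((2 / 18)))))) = -1176 / 25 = -47.04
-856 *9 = -7704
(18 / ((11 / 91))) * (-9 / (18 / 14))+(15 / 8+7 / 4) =-91409 / 88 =-1038.74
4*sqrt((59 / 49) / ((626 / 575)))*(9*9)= 810*sqrt(849482) / 2191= 340.74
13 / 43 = 0.30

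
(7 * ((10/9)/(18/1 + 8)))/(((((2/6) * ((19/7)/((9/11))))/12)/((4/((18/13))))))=1960/209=9.38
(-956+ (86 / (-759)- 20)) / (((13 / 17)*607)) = -968830 / 460713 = -2.10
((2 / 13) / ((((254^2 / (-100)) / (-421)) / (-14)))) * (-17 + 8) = 2652300 / 209677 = 12.65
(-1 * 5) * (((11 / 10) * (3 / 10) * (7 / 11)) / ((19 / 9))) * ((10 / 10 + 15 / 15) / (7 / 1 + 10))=-189 / 3230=-0.06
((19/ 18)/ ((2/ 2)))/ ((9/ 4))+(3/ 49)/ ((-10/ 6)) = 8581/ 19845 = 0.43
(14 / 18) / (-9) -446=-36133 / 81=-446.09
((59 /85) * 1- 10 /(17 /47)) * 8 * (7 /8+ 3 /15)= -98513 /425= -231.80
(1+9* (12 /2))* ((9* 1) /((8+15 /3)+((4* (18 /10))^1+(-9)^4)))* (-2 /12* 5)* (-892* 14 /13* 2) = 25756500 /213889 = 120.42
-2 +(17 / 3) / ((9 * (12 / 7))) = -529 / 324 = -1.63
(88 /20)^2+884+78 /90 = 904.23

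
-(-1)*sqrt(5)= sqrt(5)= 2.24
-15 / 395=-0.04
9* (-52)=-468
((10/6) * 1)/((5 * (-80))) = -1/240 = -0.00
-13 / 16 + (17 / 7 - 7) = -603 / 112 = -5.38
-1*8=-8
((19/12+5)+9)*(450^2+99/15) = 63114557/20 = 3155727.85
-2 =-2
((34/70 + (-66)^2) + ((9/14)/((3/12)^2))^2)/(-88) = -1093259/21560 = -50.71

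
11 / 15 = 0.73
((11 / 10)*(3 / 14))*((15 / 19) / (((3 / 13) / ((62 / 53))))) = 0.94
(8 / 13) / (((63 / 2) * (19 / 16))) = 256 / 15561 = 0.02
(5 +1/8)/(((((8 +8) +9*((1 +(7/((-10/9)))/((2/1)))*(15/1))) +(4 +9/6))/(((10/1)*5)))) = -41/43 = -0.95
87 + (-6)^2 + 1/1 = 124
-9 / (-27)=1 / 3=0.33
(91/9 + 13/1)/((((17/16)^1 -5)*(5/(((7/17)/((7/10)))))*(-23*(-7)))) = -6656/1551879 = -0.00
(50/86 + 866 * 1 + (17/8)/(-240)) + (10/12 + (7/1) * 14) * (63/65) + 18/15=1034174881/1073280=963.56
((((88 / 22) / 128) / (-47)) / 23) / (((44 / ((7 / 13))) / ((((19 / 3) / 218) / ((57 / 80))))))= -35 / 2426334768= -0.00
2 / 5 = 0.40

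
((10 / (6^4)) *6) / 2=0.02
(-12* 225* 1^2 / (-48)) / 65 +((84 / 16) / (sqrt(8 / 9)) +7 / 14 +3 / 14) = 575 / 364 +63* sqrt(2) / 16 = 7.15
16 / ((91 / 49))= 112 / 13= 8.62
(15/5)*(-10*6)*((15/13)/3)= -900/13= -69.23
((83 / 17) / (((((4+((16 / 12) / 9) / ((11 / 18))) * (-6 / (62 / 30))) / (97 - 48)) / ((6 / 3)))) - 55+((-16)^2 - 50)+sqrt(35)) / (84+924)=sqrt(35) / 1008+571979 / 5140800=0.12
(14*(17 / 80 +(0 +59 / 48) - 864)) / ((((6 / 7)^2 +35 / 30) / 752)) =-13349090776 / 2795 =-4776061.10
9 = 9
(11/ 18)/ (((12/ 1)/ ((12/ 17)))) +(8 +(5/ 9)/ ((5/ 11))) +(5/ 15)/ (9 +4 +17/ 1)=7091/ 765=9.27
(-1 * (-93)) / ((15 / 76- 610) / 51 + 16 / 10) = -1802340 / 200717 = -8.98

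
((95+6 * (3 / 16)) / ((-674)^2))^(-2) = 13207467787264 / 591361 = 22334018.96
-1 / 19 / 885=-1 / 16815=-0.00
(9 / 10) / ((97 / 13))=117 / 970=0.12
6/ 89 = 0.07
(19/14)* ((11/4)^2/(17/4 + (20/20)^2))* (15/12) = 11495/4704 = 2.44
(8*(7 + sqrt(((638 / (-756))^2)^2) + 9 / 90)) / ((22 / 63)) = 5581187 / 31185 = 178.97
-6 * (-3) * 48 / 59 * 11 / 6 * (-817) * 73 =-94471344 / 59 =-1601209.22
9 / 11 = 0.82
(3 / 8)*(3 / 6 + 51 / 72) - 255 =-16291 / 64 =-254.55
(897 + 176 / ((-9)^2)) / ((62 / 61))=4442813 / 5022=884.67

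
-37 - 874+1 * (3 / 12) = -3643 / 4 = -910.75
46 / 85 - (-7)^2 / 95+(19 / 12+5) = 128077 / 19380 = 6.61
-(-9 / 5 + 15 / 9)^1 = 2 / 15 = 0.13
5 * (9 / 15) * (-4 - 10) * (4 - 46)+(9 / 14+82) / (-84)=2073307 / 1176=1763.02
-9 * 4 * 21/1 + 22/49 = -37022/49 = -755.55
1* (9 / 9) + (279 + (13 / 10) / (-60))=279.98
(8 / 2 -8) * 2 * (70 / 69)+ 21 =889 / 69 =12.88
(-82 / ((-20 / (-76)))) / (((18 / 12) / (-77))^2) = -36949528 / 45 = -821100.62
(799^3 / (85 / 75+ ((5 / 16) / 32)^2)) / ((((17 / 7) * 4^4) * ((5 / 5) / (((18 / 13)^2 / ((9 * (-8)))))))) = -2073935024640 / 107600441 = -19274.41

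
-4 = -4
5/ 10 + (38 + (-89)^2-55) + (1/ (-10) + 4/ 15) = 23714/ 3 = 7904.67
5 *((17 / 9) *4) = 340 / 9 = 37.78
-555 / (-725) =111 / 145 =0.77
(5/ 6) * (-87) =-145/ 2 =-72.50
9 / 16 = 0.56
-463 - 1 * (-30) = -433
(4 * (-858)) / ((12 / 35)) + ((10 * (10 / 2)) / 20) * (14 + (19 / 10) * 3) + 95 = -9865.75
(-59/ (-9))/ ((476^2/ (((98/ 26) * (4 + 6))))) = 295/ 270504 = 0.00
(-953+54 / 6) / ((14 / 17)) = -8024 / 7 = -1146.29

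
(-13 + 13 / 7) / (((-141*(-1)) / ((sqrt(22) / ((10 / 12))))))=-156*sqrt(22) / 1645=-0.44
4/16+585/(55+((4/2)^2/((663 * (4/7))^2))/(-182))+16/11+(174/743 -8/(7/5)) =3947643742055491/575390403908012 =6.86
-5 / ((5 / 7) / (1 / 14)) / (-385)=1 / 770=0.00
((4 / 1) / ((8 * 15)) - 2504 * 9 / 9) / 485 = -75119 / 14550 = -5.16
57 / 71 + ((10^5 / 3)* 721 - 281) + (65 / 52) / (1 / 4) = 5119041383 / 213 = 24033058.14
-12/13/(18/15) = -10/13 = -0.77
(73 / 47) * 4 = 292 / 47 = 6.21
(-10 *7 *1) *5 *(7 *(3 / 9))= -2450 / 3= -816.67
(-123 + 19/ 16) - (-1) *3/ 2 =-1925/ 16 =-120.31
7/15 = 0.47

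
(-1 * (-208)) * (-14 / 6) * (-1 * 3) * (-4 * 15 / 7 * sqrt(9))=-37440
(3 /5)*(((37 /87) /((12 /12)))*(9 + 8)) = 4.34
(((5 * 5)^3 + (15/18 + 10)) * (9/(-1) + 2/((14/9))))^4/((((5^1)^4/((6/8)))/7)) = 2439497664945312866163/1372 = 1778059522554892759.59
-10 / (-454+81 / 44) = 88 / 3979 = 0.02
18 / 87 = 6 / 29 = 0.21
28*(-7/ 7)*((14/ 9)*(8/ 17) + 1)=-7420/ 153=-48.50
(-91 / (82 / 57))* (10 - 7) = -15561 / 82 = -189.77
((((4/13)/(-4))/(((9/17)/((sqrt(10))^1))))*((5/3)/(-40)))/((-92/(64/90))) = -17*sqrt(10)/363285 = -0.00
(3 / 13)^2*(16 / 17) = 144 / 2873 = 0.05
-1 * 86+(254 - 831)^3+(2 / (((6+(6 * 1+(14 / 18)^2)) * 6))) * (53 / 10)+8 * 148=-1961330124919 / 10210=-192098934.86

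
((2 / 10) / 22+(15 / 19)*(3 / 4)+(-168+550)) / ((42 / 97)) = 51709827 / 58520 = 883.63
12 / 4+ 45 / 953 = 2904 / 953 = 3.05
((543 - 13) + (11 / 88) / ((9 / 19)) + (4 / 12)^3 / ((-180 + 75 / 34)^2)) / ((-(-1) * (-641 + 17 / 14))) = -29297897486711 / 35349147135900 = -0.83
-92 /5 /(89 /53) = -4876 /445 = -10.96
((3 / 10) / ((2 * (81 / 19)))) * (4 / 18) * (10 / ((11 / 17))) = 323 / 2673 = 0.12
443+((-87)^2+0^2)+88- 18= 8082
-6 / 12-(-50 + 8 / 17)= 1667 / 34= 49.03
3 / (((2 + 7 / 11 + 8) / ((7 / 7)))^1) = 11 / 39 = 0.28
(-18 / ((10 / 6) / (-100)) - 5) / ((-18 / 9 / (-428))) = 230050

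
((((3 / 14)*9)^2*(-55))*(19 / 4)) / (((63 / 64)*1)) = -338580 / 343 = -987.11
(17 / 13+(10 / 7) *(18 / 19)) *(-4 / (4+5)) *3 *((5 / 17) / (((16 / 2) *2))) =-23005 / 352716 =-0.07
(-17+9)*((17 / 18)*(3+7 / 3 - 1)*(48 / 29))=-14144 / 261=-54.19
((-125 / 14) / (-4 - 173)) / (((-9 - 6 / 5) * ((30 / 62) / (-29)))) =112375 / 379134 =0.30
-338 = -338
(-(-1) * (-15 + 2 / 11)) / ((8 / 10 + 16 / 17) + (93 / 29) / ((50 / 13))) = -4017950 / 698203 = -5.75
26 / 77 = 0.34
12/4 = 3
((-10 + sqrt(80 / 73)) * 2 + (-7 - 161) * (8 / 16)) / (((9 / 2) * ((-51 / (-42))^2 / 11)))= -448448 / 2601 + 34496 * sqrt(365) / 189873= -168.94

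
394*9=3546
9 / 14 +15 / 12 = 53 / 28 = 1.89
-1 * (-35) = 35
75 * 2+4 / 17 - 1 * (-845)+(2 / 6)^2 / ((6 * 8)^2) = 350832401 / 352512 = 995.24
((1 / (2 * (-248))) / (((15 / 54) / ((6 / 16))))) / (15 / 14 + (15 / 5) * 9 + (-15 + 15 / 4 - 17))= 189 / 12400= 0.02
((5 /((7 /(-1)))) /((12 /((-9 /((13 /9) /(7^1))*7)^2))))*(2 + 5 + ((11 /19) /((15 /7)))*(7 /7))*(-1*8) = 1036194768 /3211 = 322701.58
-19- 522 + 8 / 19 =-10271 / 19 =-540.58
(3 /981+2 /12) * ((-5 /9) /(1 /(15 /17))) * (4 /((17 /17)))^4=-118400 /5559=-21.30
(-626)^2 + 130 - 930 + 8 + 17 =391101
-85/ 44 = -1.93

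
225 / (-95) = -45 / 19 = -2.37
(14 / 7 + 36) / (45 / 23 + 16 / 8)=874 / 91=9.60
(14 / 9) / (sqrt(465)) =14 * sqrt(465) / 4185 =0.07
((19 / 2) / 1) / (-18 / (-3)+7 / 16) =1.48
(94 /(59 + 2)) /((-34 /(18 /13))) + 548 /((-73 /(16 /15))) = -119127778 /14761695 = -8.07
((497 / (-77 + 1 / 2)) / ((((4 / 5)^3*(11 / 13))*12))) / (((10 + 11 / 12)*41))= -807625 / 289260576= -0.00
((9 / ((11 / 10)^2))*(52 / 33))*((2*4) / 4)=23.44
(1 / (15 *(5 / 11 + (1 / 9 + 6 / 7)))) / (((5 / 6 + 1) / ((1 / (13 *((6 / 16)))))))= 168 / 32045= 0.01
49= 49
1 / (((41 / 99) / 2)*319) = 18 / 1189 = 0.02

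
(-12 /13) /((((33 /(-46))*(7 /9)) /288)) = 476928 /1001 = 476.45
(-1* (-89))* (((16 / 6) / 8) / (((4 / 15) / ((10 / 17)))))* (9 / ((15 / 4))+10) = 13795 / 17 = 811.47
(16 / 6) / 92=2 / 69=0.03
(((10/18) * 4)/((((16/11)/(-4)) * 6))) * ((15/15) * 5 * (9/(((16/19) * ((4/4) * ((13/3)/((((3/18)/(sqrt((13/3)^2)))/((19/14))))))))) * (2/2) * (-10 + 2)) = 1925/676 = 2.85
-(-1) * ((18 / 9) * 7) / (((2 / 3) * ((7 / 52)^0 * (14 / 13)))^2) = 1521 / 56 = 27.16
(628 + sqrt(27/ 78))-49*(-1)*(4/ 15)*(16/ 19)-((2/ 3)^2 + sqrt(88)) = -2*sqrt(22) + 3*sqrt(26)/ 26 + 545968/ 855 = 629.77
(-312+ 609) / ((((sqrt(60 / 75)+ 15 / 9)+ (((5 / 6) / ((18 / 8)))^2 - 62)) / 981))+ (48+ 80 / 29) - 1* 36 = -4223773525973 / 875132971 - 28152555534* sqrt(5) / 875132971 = -4898.37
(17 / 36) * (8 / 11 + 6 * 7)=3995 / 198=20.18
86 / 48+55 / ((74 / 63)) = 43171 / 888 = 48.62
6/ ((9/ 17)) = 34/ 3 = 11.33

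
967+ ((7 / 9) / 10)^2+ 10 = 7913749 / 8100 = 977.01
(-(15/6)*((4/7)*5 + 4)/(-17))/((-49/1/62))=-7440/5831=-1.28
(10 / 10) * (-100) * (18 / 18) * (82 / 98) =-4100 / 49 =-83.67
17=17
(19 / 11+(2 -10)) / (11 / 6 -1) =-7.53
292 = 292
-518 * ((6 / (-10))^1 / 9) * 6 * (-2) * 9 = -18648 / 5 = -3729.60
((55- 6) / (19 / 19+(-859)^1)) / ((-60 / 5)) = 0.00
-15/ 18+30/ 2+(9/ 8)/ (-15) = 14.09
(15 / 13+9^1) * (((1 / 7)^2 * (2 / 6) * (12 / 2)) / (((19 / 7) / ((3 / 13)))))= 0.04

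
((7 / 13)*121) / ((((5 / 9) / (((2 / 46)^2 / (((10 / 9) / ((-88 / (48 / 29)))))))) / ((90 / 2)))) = -65656899 / 137540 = -477.37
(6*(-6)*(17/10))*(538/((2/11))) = -905454/5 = -181090.80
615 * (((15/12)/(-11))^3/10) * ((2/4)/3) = -5125/340736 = -0.02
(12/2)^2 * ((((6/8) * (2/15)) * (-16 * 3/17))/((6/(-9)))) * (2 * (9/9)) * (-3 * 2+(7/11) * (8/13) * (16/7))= -378432/2431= -155.67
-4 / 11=-0.36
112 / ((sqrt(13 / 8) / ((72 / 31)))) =16128 * sqrt(26) / 403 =204.06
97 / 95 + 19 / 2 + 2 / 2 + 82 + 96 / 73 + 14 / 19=1325597 / 13870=95.57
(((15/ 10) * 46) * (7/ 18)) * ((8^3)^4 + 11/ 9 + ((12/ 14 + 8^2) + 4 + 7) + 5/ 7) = 99574521903187/ 54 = 1843972627836.80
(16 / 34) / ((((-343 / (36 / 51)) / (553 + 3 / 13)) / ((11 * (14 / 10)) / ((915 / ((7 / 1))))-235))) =247309520384 / 1965192775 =125.84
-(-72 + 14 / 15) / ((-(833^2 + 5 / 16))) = -17056 / 166533435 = -0.00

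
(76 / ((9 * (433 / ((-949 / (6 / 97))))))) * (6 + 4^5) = -3602954420 / 11691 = -308181.89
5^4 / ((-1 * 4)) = -625 / 4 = -156.25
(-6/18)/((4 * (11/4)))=-1/33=-0.03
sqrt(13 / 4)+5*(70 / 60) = 7.64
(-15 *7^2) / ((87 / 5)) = -1225 / 29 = -42.24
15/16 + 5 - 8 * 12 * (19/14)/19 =-103/112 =-0.92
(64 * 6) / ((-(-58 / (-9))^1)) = -1728 / 29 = -59.59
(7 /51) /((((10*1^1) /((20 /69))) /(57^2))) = 5054 /391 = 12.93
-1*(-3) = 3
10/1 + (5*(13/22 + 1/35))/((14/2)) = 11257/1078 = 10.44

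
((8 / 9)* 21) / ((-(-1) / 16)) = 896 / 3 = 298.67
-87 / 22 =-3.95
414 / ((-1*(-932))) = 207 / 466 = 0.44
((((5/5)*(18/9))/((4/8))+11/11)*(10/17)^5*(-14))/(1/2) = -14000000/1419857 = -9.86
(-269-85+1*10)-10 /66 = -11357 /33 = -344.15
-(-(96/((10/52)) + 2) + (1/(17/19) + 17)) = 41062/85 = 483.08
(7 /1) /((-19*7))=-1 /19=-0.05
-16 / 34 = -8 / 17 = -0.47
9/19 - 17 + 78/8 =-515/76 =-6.78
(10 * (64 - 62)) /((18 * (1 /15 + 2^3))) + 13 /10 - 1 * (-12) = 48779 /3630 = 13.44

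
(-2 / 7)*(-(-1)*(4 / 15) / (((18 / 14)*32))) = -1 / 540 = -0.00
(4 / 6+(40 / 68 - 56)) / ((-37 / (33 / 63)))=30712 / 39627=0.78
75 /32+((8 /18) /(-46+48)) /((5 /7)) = 3823 /1440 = 2.65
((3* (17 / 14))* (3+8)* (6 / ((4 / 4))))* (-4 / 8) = -1683 / 14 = -120.21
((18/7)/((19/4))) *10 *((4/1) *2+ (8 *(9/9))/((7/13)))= 115200/931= 123.74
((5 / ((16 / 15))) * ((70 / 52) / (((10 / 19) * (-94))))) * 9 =-89775 / 78208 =-1.15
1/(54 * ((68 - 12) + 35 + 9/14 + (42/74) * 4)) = 259/1313469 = 0.00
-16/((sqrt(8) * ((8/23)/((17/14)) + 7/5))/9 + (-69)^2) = -2620319187600/779708718597817 + 206260320 * sqrt(2)/779708718597817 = -0.00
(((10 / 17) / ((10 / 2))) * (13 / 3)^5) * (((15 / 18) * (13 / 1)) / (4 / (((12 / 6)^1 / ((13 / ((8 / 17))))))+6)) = 19307236 / 607257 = 31.79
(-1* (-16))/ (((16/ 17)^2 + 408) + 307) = 4624/ 206891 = 0.02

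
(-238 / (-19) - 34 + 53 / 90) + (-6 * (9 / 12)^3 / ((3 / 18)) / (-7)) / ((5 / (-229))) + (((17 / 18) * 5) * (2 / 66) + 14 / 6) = -74437585 / 632016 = -117.78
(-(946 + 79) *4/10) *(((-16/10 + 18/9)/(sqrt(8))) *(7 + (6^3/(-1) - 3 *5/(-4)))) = 33661 *sqrt(2)/4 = 11900.96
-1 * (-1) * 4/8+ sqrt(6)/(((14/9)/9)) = 1/2+ 81 * sqrt(6)/14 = 14.67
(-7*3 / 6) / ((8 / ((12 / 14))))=-0.38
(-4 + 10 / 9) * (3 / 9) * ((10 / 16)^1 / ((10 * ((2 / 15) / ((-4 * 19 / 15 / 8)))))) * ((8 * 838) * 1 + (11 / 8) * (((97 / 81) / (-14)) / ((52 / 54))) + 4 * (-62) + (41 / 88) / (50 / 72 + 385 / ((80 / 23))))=189056574925091 / 102436088832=1845.61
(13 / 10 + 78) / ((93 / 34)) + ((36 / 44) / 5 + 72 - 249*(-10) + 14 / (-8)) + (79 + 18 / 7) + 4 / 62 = 382546489 / 143220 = 2671.04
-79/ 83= -0.95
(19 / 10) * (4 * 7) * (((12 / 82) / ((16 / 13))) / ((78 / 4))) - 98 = -40047 / 410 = -97.68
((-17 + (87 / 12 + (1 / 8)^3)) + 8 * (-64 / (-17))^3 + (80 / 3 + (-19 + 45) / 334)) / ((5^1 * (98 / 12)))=111872867297 / 10291988224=10.87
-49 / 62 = -0.79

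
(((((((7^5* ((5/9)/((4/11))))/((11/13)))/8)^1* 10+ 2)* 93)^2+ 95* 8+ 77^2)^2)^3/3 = 1239029735494537785319866000000000000000000000000000000000000000000000000000000.00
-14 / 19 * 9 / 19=-126 / 361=-0.35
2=2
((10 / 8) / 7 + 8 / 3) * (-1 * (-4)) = 239 / 21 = 11.38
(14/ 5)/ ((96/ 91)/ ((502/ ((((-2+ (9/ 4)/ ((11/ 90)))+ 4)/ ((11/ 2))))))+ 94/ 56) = 154770616/ 93214445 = 1.66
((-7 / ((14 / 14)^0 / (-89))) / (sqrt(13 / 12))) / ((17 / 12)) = 422.51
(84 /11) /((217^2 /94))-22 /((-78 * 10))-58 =-1672558253 /28858830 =-57.96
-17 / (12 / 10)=-85 / 6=-14.17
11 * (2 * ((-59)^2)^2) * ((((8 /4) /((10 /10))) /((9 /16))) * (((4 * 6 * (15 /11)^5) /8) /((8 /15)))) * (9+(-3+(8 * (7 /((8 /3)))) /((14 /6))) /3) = 368064840375000 /1331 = 276532562265.21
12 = 12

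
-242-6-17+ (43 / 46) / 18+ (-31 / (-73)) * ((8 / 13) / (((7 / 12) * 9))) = -1457047619 / 5500404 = -264.90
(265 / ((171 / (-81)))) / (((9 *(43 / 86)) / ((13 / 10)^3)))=-116441 / 1900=-61.28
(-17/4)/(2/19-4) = 1.09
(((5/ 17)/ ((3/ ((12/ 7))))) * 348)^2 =48441600/ 14161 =3420.78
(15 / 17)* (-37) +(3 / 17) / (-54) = -9991 / 306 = -32.65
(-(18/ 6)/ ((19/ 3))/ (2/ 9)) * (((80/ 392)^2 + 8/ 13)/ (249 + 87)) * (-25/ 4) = 3460725/ 132842528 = 0.03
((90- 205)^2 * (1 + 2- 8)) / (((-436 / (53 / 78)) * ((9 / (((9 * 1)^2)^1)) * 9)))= 3504625 / 34008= 103.05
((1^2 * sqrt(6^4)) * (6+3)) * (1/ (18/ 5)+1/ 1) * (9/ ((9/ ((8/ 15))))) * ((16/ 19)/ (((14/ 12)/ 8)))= 847872/ 665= 1275.00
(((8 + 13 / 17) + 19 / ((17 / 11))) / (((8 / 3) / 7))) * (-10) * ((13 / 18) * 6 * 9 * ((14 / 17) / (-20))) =1026207 / 1156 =887.72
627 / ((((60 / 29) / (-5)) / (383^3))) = -340518417107 / 4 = -85129604276.75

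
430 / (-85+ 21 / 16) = -6880 / 1339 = -5.14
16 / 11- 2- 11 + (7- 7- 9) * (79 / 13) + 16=-7184 / 143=-50.24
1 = 1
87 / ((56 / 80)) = 870 / 7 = 124.29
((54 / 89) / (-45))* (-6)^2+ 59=26039 / 445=58.51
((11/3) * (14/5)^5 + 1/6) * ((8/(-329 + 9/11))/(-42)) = 130187783/355359375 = 0.37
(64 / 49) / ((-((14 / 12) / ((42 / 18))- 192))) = 128 / 18767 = 0.01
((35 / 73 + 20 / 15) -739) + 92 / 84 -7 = -379720 / 511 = -743.09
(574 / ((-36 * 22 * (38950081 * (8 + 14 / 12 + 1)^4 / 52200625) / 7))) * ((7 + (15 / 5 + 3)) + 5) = -67956444045000 / 5932262913094331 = -0.01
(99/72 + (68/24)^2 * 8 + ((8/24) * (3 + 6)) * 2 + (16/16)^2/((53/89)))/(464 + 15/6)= 279623/1780164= 0.16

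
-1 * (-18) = 18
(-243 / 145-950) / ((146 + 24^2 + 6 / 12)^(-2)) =-57626566765 / 116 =-496780747.97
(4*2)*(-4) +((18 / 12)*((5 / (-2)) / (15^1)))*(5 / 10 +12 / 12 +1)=-261 / 8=-32.62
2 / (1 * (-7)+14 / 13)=-26 / 77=-0.34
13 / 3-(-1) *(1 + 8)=40 / 3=13.33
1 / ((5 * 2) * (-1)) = -1 / 10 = -0.10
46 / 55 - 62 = -3364 / 55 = -61.16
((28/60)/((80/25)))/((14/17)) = 17/96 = 0.18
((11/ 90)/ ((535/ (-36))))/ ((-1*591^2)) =22/ 934326675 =0.00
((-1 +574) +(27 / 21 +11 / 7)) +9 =4094 / 7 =584.86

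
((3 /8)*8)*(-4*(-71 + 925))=-10248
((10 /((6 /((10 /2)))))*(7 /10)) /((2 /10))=175 /6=29.17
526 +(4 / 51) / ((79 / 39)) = 706470 / 1343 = 526.04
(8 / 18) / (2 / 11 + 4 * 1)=22 / 207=0.11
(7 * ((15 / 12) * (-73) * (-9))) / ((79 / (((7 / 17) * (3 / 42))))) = 22995 / 10744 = 2.14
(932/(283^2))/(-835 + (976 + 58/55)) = 51260/625735357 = 0.00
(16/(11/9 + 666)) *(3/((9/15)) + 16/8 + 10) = 2448/6005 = 0.41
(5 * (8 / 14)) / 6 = 10 / 21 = 0.48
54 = 54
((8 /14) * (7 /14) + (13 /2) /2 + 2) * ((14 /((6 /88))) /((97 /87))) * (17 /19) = 1681130 /1843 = 912.17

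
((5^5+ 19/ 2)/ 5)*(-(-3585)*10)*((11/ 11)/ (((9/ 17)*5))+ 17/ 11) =1426373032/ 33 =43223425.21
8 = 8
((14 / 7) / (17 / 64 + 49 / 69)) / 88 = 1104 / 47399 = 0.02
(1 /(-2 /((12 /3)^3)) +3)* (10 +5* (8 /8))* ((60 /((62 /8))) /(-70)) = 10440 /217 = 48.11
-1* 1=-1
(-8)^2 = 64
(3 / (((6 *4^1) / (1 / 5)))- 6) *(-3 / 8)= 717 / 320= 2.24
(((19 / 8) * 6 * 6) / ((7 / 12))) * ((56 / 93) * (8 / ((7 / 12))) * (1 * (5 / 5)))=262656 / 217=1210.40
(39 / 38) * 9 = 351 / 38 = 9.24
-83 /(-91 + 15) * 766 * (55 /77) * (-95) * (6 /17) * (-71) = 169276425 /119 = 1422490.97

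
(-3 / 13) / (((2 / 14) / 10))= -210 / 13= -16.15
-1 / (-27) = 1 / 27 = 0.04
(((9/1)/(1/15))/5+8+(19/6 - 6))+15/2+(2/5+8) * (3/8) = 2569/60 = 42.82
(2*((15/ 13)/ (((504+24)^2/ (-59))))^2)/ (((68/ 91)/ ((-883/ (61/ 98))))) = -26357174725/ 116416701333504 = -0.00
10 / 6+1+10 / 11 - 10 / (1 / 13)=-4172 / 33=-126.42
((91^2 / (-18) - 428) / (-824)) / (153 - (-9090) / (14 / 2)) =111895 / 150707952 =0.00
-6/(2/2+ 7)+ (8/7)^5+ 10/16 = 245337/134456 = 1.82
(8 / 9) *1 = 8 / 9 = 0.89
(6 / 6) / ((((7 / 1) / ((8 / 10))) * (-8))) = -1 / 70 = -0.01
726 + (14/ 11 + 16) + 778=16734/ 11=1521.27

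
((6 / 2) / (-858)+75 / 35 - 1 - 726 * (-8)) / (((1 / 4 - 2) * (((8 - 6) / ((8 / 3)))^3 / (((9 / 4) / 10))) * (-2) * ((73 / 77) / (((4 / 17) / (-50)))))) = -186078352 / 42349125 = -4.39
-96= -96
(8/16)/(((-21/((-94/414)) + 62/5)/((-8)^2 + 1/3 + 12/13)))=598075/1922622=0.31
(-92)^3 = -778688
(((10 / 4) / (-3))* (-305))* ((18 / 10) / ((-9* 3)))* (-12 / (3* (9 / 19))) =11590 / 81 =143.09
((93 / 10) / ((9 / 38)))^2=1541.87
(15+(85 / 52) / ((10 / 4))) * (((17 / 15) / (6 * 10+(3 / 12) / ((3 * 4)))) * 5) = 55352 / 37453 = 1.48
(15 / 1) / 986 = 15 / 986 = 0.02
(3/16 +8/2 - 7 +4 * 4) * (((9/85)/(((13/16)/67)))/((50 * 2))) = 127233/110500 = 1.15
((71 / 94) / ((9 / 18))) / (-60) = -0.03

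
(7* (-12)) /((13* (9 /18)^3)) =-672 /13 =-51.69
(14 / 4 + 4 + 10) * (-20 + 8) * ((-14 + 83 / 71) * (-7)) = -1339170 / 71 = -18861.55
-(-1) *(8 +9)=17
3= 3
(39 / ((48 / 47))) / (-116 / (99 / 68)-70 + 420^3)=60489 / 117355154912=0.00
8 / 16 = 1 / 2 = 0.50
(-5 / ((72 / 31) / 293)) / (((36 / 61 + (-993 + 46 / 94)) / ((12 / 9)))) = 130204805 / 153567144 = 0.85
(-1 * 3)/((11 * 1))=-3/11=-0.27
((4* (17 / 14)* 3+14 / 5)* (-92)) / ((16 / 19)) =-66424 / 35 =-1897.83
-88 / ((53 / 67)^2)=-140.63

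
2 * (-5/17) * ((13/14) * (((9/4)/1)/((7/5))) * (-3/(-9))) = -975/3332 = -0.29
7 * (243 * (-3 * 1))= -5103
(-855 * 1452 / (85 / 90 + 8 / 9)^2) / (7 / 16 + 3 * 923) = -5909760 / 44311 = -133.37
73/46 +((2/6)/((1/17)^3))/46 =2566/69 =37.19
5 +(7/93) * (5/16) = 7475/1488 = 5.02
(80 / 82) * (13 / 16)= 65 / 82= 0.79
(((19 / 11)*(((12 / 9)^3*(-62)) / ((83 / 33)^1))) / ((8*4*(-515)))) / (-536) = -0.00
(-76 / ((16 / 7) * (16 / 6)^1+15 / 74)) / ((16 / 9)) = -132867 / 19574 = -6.79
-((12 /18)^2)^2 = -16 /81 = -0.20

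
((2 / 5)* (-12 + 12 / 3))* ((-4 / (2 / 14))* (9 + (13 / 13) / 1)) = 896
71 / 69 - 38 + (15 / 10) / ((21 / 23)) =-34127 / 966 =-35.33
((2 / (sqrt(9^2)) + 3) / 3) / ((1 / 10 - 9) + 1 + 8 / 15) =-290 / 1989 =-0.15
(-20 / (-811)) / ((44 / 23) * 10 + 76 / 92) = 460 / 372249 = 0.00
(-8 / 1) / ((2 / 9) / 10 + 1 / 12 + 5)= -1440 / 919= -1.57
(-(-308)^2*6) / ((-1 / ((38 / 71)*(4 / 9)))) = 28838656 / 213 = 135392.75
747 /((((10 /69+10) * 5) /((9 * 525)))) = 1391661 /20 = 69583.05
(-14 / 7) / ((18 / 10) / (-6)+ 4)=-20 / 37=-0.54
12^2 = 144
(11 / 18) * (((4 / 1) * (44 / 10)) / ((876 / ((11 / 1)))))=1331 / 9855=0.14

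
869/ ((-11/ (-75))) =5925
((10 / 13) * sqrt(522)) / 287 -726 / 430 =-363 / 215 + 30 * sqrt(58) / 3731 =-1.63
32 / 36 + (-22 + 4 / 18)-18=-350 / 9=-38.89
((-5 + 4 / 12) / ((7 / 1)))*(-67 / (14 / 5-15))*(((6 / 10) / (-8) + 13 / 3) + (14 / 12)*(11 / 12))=-64253 / 3294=-19.51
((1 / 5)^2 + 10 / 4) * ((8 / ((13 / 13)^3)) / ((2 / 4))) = 1016 / 25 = 40.64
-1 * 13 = -13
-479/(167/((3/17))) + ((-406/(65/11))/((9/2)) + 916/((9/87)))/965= 13869382847/1602686475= 8.65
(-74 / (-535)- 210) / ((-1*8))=28069 / 1070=26.23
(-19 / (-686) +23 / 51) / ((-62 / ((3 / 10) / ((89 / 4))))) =-16747 / 160877290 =-0.00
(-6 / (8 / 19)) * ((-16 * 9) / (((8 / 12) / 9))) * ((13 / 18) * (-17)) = -340119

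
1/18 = 0.06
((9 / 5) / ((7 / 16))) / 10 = 72 / 175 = 0.41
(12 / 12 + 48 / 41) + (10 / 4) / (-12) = 1931 / 984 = 1.96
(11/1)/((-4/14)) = -77/2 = -38.50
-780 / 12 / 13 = -5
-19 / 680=-0.03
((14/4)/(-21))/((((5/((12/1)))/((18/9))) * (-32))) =1/40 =0.02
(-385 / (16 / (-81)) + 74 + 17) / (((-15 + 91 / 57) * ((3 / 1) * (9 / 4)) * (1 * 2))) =-620179 / 55008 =-11.27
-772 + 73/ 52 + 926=8081/ 52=155.40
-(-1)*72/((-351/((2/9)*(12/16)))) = -4/117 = -0.03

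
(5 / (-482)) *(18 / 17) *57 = -2565 / 4097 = -0.63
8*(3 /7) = 24 /7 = 3.43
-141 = -141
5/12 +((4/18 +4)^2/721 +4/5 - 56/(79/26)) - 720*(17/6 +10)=-854193968611/92273580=-9257.19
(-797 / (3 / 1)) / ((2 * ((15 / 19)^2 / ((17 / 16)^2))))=-83150213 / 345600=-240.60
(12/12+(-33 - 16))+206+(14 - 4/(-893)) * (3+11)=316178/893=354.06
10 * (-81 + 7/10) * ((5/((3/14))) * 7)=-393470/3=-131156.67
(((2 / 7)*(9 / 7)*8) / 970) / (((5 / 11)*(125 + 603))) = 99 / 10813075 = 0.00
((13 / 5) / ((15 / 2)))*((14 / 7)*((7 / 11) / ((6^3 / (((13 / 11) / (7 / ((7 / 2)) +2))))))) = 1183 / 1960200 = 0.00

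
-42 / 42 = -1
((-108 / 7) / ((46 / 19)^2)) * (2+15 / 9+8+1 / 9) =-114798 / 3703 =-31.00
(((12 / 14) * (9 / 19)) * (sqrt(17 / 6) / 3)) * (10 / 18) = 5 * sqrt(102) / 399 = 0.13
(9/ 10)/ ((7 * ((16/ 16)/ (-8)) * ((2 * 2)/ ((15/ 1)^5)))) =-1366875/ 7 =-195267.86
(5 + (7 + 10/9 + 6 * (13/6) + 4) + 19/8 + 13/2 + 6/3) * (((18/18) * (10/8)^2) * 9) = 73775/128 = 576.37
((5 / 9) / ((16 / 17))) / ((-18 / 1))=-85 / 2592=-0.03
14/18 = 7/9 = 0.78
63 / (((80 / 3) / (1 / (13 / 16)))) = 189 / 65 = 2.91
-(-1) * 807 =807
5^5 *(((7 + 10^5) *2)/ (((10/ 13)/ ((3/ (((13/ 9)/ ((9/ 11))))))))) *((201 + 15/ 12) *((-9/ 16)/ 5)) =-22117585622625/ 704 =-31417025032.14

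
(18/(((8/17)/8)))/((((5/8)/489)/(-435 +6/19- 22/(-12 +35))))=-45578516400/437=-104298664.53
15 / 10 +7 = 17 / 2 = 8.50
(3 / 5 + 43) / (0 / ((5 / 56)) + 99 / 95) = 4142 / 99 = 41.84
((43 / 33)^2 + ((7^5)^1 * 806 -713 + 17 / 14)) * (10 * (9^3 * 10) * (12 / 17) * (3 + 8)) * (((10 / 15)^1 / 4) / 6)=212986714124.94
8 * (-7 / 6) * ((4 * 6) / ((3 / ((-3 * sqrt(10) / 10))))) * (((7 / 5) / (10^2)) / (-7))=-28 * sqrt(10) / 625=-0.14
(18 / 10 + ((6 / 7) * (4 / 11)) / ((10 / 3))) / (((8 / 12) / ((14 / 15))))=729 / 275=2.65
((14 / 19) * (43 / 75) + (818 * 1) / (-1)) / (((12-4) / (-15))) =145631 / 95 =1532.96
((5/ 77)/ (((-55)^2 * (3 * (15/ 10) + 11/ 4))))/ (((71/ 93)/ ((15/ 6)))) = 186/ 19183703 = 0.00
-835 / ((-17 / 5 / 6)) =25050 / 17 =1473.53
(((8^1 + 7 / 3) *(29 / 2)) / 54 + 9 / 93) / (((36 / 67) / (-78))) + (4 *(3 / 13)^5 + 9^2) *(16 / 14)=-50789630946101 / 156629209464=-324.27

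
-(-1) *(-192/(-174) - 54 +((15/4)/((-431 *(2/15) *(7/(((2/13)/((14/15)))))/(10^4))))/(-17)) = -7037292916/135351671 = -51.99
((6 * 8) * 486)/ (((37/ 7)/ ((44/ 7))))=1026432/ 37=27741.41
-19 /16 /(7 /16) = -19 /7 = -2.71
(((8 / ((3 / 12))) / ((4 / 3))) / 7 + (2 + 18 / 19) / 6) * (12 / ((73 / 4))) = 2.58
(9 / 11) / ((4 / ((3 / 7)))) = 27 / 308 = 0.09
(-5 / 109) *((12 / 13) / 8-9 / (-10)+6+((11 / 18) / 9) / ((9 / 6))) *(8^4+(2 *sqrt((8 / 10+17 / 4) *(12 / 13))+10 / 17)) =-862964974 / 650403-223046 *sqrt(19695) / 22381515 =-1328.21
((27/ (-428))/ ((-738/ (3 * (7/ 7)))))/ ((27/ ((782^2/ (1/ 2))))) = 152881/ 13161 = 11.62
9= 9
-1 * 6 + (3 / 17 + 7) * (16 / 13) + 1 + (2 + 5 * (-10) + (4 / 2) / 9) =-87407 / 1989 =-43.95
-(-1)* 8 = 8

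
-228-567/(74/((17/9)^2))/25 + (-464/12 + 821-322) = 1283381/5550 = 231.24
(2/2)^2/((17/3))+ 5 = 88/17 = 5.18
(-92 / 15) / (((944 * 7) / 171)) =-1311 / 8260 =-0.16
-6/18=-1/3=-0.33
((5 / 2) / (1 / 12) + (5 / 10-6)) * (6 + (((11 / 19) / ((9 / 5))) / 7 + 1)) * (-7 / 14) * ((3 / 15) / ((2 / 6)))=-29519 / 570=-51.79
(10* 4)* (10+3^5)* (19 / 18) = 96140 / 9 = 10682.22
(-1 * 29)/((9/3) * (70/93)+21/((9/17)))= -2697/3899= -0.69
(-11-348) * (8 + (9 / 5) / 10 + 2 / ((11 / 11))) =-182731 / 50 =-3654.62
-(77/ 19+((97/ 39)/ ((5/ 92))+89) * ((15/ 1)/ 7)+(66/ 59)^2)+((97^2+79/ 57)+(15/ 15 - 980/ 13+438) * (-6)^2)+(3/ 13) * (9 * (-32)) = 21039924172/ 950313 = 22139.99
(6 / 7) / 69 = 0.01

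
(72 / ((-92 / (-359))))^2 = 41757444 / 529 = 78936.57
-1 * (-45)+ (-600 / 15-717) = -712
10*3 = 30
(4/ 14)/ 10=0.03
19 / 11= 1.73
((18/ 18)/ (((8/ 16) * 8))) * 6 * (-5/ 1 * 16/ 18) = -20/ 3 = -6.67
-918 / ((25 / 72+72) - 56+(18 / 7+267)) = -462672 / 144103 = -3.21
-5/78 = -0.06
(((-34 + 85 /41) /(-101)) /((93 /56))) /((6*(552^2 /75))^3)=143171875 /10894884874122206380032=0.00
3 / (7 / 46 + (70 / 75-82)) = -2070 / 55831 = -0.04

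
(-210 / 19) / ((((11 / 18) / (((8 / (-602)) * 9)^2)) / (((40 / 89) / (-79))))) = 27993600 / 19019466697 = 0.00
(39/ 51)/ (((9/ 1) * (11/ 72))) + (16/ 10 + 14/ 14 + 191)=181536/ 935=194.16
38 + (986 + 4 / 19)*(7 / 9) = 15296 / 19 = 805.05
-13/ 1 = -13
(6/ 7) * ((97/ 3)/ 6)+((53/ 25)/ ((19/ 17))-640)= -6319004/ 9975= -633.48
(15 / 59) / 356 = 15 / 21004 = 0.00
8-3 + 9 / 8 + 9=121 / 8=15.12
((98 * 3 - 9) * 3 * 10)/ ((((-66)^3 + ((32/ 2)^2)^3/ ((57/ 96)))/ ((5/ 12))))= 135375/ 1062816976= 0.00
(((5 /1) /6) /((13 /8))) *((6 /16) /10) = 1 /52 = 0.02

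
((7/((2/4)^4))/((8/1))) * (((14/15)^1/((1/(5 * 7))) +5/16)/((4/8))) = 11081/12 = 923.42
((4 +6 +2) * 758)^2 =82737216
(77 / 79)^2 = 0.95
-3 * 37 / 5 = -111 / 5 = -22.20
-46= -46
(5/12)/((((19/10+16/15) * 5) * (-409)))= -5/72802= -0.00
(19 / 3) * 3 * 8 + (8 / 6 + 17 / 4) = 1891 / 12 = 157.58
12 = 12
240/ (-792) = -10/ 33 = -0.30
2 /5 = 0.40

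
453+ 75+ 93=621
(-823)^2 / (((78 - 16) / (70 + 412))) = 163236289 / 31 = 5265686.74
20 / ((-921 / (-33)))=220 / 307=0.72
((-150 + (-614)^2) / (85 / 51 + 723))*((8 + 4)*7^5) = 114005712996 / 1087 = 104881060.71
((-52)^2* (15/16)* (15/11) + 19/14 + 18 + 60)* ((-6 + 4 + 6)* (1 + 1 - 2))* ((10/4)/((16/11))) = 0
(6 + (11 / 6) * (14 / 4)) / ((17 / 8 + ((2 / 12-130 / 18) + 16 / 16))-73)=-894 / 5539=-0.16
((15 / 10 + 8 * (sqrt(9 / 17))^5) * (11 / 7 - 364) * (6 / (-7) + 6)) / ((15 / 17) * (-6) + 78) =-14795784 * sqrt(17) / 1458583 - 388161 / 10094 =-80.28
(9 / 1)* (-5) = -45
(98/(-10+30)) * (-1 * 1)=-4.90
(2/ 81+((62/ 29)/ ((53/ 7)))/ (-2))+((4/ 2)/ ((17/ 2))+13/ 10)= 30028207/ 21164490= 1.42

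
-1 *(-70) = 70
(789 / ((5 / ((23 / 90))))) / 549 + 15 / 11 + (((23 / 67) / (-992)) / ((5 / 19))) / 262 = 11334356050931 / 7887040286400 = 1.44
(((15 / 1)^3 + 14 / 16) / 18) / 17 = 27007 / 2448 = 11.03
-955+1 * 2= -953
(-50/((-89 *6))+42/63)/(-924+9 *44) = -203/140976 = -0.00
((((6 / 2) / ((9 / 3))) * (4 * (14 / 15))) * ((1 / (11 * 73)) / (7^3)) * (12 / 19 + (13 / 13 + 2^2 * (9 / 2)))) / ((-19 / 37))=-110408 / 213064005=-0.00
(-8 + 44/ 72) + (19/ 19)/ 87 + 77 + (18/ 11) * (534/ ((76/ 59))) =747.98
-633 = -633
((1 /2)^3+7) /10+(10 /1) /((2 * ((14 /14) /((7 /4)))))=757 /80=9.46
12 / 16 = 3 / 4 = 0.75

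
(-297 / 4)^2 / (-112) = -88209 / 1792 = -49.22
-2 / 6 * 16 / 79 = -16 / 237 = -0.07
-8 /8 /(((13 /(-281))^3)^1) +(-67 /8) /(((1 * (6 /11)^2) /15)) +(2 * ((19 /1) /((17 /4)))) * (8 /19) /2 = 34703690381 /3585504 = 9678.89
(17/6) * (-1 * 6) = -17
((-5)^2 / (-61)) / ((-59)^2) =-25 / 212341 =-0.00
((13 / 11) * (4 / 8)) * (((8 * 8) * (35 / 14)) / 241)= 1040 / 2651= 0.39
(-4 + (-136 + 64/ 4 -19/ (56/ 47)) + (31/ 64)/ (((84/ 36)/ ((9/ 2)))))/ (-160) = 24911/ 28672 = 0.87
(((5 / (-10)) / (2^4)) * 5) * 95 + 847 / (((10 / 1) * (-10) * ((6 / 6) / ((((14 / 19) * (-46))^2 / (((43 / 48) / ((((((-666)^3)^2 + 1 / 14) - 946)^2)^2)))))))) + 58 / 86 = -54760311449332278841169696474583749966883725228743706584867757648429962554969951 / 86928800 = -629944407944573936844517500000000000000000000000000000000000000000000000.00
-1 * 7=-7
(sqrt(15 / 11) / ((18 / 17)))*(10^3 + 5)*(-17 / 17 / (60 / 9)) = -1139*sqrt(165) / 88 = -166.26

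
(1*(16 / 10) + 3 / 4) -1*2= 7 / 20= 0.35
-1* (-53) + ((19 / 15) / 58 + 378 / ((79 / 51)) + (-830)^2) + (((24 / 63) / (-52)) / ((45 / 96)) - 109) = 2585911714213 / 3752658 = 689088.03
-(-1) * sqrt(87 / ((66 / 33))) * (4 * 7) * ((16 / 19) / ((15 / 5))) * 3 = 224 * sqrt(174) / 19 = 155.51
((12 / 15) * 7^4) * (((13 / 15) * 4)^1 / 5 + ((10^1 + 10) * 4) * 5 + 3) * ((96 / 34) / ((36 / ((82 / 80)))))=350646842 / 5625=62337.22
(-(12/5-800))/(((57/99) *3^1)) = 43868/95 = 461.77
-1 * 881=-881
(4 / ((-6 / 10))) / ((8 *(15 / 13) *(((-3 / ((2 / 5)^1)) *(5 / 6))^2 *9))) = -104 / 50625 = -0.00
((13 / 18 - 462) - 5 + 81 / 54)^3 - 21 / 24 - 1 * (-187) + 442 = -100399915.75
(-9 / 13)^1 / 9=-1 / 13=-0.08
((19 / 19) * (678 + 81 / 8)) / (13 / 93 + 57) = 511965 / 42512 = 12.04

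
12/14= 6/7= 0.86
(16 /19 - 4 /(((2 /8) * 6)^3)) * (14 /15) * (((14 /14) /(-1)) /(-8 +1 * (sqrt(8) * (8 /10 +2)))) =-3.98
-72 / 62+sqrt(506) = -36 / 31+sqrt(506) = 21.33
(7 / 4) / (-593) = -7 / 2372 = -0.00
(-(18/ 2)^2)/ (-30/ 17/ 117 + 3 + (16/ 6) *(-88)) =53703/ 153605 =0.35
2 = 2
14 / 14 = 1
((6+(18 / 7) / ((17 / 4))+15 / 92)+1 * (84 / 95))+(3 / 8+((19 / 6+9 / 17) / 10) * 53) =34467395 / 1248072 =27.62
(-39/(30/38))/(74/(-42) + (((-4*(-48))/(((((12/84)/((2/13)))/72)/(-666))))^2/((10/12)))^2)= -740729535/208672757681722602907666876916883731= -0.00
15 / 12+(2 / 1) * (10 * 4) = 325 / 4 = 81.25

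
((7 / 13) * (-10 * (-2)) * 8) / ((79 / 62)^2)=4305280 / 81133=53.06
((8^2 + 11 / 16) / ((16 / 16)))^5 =1132665925.64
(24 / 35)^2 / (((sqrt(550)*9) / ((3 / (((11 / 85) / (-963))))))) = -1571616*sqrt(22) / 148225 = -49.73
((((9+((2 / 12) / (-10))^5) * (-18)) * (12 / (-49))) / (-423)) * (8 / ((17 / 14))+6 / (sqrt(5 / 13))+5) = -1378684799803 / 1268492400000 - 6998399999 * sqrt(65) / 62181000000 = -1.99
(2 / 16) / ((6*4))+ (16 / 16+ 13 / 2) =1441 / 192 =7.51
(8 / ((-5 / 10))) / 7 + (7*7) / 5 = 263 / 35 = 7.51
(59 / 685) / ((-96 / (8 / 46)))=-59 / 378120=-0.00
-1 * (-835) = 835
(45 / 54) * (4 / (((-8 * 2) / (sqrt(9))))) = -5 / 8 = -0.62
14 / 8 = 7 / 4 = 1.75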